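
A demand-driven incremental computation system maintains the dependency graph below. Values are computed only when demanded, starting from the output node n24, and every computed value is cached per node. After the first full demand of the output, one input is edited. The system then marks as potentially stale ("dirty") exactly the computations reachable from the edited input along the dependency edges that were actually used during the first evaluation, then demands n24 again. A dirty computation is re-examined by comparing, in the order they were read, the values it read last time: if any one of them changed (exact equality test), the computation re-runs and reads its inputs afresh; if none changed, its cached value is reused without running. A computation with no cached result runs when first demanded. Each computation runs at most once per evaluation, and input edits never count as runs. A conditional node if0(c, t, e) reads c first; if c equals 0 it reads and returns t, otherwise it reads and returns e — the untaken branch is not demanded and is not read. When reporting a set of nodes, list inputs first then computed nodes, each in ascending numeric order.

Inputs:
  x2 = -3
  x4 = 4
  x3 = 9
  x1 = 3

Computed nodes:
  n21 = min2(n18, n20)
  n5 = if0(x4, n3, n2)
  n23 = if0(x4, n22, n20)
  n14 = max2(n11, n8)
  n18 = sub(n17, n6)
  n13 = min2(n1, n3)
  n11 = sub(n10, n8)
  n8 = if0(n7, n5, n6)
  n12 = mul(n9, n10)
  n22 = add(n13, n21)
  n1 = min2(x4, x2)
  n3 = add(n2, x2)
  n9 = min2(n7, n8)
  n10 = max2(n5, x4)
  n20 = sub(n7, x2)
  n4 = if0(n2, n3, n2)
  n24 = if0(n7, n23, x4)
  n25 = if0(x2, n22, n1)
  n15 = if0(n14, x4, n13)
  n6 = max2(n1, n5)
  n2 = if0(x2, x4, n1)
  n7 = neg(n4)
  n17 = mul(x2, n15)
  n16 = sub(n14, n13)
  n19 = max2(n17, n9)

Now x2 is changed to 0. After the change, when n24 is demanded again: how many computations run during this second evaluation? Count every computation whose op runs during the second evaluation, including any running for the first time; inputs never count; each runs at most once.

Computations that run: n2, n4, n7, n24 — 4 in total.
Key observation: a condition flipped, so demand moved to the other branch — n1 is never re-examined.

First evaluation (everything demanded from the output):
  n1 = min2(4, -3) = -3
  n2 = if0(x2=-3 -> else branch n1) = -3
  n4 = if0(n2=-3 -> else branch n2) = -3
  n7 = neg(-3) = 3
  n24 = if0(n7=3 -> else branch x4) = 4

Propagation after the edit:
  n1: marked dirty but never re-examined — demand shifted away from it.
  n2: runs — x2 -3->0; result 4.
  n4: runs — n2 -3->4; n2 -3->4; result 4.
  n7: runs — n4 -3->4; result -4.
  n24: runs — n7 3->-4; result 4 (same value as before).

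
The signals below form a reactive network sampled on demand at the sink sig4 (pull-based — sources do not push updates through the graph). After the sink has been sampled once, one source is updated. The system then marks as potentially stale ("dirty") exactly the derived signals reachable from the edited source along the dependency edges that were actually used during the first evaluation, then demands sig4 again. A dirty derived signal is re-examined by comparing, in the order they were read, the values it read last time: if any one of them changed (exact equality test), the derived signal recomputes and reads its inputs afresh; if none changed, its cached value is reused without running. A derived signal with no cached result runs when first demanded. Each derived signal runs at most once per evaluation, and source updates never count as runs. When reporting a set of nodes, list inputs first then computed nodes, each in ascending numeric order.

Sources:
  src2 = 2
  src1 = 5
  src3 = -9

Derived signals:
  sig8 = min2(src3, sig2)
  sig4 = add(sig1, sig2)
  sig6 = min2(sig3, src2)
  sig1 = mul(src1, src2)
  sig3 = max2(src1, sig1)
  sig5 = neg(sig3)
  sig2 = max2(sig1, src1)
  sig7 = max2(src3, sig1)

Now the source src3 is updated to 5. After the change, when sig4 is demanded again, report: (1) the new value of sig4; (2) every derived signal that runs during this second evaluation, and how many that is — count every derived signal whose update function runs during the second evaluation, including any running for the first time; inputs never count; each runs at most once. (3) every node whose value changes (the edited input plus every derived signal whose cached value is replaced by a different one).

Initial pass — values computed on the first demand:
  sig1 = mul(5, 2) = 10
  sig2 = max2(10, 5) = 10
  sig4 = add(10, 10) = 20

Second demand — change propagation:
  no demanded computation ever read src3, so the edit dirties nothing and nothing runs.

The important point: nothing the output needs ever reads src3, so the edit is invisible to it.

sig4 now evaluates to 20.
Run set: none (0 run).
Changed values: src3.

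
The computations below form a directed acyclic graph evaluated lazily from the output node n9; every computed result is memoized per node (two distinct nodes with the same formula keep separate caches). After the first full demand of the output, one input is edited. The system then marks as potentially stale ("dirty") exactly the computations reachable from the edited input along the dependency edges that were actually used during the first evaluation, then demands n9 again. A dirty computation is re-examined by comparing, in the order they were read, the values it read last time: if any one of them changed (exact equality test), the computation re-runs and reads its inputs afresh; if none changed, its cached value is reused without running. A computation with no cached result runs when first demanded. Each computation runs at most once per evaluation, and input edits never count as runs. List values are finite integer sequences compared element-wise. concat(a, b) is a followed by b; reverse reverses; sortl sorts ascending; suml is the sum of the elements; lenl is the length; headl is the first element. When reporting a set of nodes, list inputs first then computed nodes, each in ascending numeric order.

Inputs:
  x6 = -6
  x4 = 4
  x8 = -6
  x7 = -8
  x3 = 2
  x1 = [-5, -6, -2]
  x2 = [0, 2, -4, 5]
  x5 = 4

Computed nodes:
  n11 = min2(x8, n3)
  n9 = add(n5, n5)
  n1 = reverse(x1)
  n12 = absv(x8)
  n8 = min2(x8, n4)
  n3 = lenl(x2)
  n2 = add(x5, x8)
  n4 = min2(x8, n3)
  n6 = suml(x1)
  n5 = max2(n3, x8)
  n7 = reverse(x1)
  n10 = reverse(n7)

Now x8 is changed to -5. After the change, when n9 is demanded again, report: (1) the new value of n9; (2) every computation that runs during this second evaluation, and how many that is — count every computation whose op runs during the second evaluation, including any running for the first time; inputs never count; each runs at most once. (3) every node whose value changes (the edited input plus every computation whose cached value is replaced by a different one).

Demanding n9 again yields 8.
1 computations run: n5.
The nodes whose values change: x8.
Note the absorption at n5: it re-runs yet its value is the same, leaving the output's value untouched.

First demand of the output computes:
  n3 = lenl([0, 2, -4, 5]) = 4
  n5 = max2(4, -6) = 4
  n9 = add(4, 4) = 8

After the edit, cleaning proceeds:
  n5: a read changed (x8 -6->-5) — executes, giving 4 — identical to its old value.
  n9: dirty, but its reads are unchanged (n5 unchanged, n5 unchanged); cached 8 stands.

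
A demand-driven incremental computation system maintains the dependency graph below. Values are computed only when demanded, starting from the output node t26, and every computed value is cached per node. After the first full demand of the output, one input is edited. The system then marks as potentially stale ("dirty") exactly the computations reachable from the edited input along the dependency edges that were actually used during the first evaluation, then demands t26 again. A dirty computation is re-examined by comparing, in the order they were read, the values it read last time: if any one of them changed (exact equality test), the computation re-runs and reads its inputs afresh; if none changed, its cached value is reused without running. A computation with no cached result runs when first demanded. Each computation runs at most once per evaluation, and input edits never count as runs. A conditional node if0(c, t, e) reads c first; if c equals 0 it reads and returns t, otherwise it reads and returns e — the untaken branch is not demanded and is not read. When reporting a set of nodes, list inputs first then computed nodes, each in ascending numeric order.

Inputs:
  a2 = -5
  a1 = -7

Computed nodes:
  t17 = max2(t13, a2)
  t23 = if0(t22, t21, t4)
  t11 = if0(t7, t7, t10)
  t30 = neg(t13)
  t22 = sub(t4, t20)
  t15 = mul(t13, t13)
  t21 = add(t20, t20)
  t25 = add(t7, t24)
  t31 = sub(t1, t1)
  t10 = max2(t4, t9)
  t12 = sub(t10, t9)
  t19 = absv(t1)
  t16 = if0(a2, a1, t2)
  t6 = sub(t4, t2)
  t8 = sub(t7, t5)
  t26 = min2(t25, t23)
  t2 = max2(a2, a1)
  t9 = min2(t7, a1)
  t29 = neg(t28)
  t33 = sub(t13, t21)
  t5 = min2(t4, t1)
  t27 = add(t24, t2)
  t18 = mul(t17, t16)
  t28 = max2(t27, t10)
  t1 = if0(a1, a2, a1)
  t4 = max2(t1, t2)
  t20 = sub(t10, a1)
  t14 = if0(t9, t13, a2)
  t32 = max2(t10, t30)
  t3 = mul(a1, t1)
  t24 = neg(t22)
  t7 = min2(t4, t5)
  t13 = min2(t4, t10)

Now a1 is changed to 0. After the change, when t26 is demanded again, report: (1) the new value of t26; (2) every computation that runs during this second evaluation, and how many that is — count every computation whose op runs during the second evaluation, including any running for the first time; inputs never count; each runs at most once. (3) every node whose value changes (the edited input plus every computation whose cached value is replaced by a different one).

New value of t26: -5.
Computations that run: t1, t2, t4, t5, t7, t9, t10, t20, t21, t22, t23, t24, t25, t26 — 14 in total.
Values that change: a1, t1, t2, t4, t5, t7, t9, t10, t20, t22, t23, t24, t25.
Key observation: a condition flipped, so demand reaches new nodes — t21 runs for the first time.

First evaluation (everything demanded from the output):
  t1 = if0(a1=-7 -> else branch a1) = -7
  t2 = max2(-5, -7) = -5
  t4 = max2(-7, -5) = -5
  t5 = min2(-5, -7) = -7
  t7 = min2(-5, -7) = -7
  t9 = min2(-7, -7) = -7
  t10 = max2(-5, -7) = -5
  t20 = sub(-5, -7) = 2
  t22 = sub(-5, 2) = -7
  t23 = if0(t22=-7 -> else branch t4) = -5
  t24 = neg(-7) = 7
  t25 = add(-7, 7) = 0
  t26 = min2(0, -5) = -5

Propagation after the edit:
  t1: runs — a1 -7->0; a1 -7->0; result -5.
  t2: runs — a1 -7->0; result 0.
  t4: runs — t1 -7->-5; t2 -5->0; result 0.
  t5: runs — t4 -5->0; t1 -7->-5; result -5.
  t7: runs — t4 -5->0; t5 -7->-5; result -5.
  t9: runs — t7 -7->-5; a1 -7->0; result -5.
  t10: runs — t4 -5->0; t9 -7->-5; result 0.
  t20: runs — t10 -5->0; a1 -7->0; result 0.
  t21: demanded for the first time — runs, produces 0.
  t22: runs — t4 -5->0; t20 2->0; result 0.
  t23: runs — t22 -7->0; t4 -5->0; result 0.
  t24: runs — t22 -7->0; result 0.
  t25: runs — t7 -7->-5; t24 7->0; result -5.
  t26: runs — t25 0->-5; t23 -5->0; result -5 (same value as before).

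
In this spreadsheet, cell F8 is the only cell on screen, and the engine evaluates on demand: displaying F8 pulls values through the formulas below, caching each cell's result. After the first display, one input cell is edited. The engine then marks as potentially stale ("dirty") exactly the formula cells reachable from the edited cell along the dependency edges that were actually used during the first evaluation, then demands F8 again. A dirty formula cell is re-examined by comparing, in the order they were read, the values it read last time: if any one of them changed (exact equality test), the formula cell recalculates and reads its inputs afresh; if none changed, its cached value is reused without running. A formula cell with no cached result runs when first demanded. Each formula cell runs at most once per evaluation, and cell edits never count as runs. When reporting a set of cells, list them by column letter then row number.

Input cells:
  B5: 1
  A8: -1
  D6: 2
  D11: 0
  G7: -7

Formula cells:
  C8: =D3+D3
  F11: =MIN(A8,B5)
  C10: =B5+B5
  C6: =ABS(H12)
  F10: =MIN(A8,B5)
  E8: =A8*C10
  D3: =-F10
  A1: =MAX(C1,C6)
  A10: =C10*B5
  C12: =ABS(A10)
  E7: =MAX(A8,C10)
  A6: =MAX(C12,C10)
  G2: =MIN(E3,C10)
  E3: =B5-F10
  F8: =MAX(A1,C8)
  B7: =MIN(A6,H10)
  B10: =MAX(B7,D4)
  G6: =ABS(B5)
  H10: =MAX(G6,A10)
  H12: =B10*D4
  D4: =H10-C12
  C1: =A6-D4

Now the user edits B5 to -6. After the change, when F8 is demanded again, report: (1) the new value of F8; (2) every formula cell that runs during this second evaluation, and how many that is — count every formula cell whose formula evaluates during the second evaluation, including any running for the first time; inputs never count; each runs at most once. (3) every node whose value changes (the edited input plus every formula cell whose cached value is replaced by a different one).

Initial pass — values computed on the first demand:
  C10 = 1 + 1 = 2
  A10 = 2 * 1 = 2
  C12 = ABS(2) = 2
  A6 = MAX(2, 2) = 2
  F10 = MIN(-1, 1) = -1
  D3 = -(-1) = 1
  C8 = 1 + 1 = 2
  G6 = ABS(1) = 1
  H10 = MAX(1, 2) = 2
  B7 = MIN(2, 2) = 2
  D4 = 2 - 2 = 0
  B10 = MAX(2, 0) = 2
  C1 = 2 - 0 = 2
  H12 = 2 * 0 = 0
  C6 = ABS(0) = 0
  A1 = MAX(2, 0) = 2
  F8 = MAX(2, 2) = 2

Second demand — change propagation:
  C10: re-runs because B5 1->-6; B5 1->-6; new result -12.
  A10: re-runs because C10 2->-12; B5 1->-6; new result 72.
  C12: re-runs because A10 2->72; new result 72.
  A6: re-runs because C12 2->72; C10 2->-12; new result 72.
  F10: re-runs because B5 1->-6; new result -6.
  D3: re-runs because F10 -1->-6; new result 6.
  C8: re-runs because D3 1->6; D3 1->6; new result 12.
  G6: re-runs because B5 1->-6; new result 6.
  H10: re-runs because G6 1->6; A10 2->72; new result 72.
  B7: re-runs because A6 2->72; H10 2->72; new result 72.
  D4: re-runs because H10 2->72; C12 2->72; new result 0 (unchanged).
  B10: re-runs because B7 2->72; new result 72.
  C1: re-runs because A6 2->72; new result 72.
  H12: re-runs because B10 2->72; new result 0 (unchanged).
  C6: re-examined; everything it read last time is the same (H12 unchanged) — cache 0 kept, no run.
  A1: re-runs because C1 2->72; new result 72.
  F8: re-runs because A1 2->72; C8 2->12; new result 72.

The important point: at C6 every value read last time is unchanged, so the dirty flag clears without a run.

F8 now evaluates to 72.
Run set: A1, A6, A10, B7, B10, C1, C8, C10, C12, D3, D4, F8, F10, G6, H10, H12 (16 run).
Changed values: A1, A6, A10, B5, B7, B10, C1, C8, C10, C12, D3, F8, F10, G6, H10.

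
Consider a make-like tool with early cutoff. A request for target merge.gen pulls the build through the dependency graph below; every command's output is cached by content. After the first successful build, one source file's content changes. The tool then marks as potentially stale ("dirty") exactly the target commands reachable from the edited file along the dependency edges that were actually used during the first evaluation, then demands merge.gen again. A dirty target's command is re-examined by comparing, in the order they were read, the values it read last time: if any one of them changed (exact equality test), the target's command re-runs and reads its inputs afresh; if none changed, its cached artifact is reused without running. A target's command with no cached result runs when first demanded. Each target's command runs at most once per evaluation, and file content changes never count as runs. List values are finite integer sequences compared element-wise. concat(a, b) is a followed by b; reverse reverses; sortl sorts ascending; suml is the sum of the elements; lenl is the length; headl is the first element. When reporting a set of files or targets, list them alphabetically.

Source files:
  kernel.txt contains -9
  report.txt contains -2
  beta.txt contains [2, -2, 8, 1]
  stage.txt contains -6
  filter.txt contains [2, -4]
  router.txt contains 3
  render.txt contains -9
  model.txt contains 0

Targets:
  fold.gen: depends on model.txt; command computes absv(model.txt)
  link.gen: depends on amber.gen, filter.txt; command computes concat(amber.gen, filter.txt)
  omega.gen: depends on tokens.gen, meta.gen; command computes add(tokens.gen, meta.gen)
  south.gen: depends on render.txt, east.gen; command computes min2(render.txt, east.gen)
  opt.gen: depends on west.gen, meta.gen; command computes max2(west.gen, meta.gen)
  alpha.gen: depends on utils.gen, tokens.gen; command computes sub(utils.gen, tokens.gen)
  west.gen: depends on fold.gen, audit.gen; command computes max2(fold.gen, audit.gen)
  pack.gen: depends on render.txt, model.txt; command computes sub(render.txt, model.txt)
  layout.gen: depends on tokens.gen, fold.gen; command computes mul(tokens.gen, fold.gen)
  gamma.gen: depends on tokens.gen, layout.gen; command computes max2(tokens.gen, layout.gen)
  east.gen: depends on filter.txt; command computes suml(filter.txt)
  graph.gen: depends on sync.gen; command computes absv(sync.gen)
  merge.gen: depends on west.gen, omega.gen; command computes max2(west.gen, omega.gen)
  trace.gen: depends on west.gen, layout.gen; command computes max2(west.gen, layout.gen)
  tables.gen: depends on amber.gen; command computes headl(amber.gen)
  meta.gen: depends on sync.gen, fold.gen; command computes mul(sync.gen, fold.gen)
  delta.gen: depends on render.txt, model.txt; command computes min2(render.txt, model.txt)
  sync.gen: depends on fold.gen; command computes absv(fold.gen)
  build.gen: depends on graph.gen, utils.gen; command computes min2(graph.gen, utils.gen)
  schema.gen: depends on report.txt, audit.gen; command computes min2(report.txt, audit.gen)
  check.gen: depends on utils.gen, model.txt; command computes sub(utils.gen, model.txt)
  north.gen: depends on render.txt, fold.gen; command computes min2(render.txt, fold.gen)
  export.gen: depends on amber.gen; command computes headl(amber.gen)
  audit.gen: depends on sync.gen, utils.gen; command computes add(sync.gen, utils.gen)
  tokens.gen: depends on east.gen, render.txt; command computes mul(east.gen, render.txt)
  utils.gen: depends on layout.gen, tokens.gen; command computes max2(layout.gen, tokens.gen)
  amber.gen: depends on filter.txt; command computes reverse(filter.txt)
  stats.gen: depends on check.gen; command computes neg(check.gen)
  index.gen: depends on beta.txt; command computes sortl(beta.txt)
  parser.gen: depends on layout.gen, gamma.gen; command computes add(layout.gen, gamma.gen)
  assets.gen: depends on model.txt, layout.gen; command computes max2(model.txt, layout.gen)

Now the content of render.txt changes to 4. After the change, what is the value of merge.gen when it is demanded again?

First demand of the output computes:
  east.gen = suml([2, -4]) = -2
  fold.gen = absv(0) = 0
  sync.gen = absv(0) = 0
  meta.gen = mul(0, 0) = 0
  tokens.gen = mul(-2, -9) = 18
  layout.gen = mul(18, 0) = 0
  omega.gen = add(18, 0) = 18
  utils.gen = max2(0, 18) = 18
  audit.gen = add(0, 18) = 18
  west.gen = max2(0, 18) = 18
  merge.gen = max2(18, 18) = 18

After the edit, cleaning proceeds:
  tokens.gen: a read changed (render.txt -9->4) — executes, giving -8.
  layout.gen: a read changed (tokens.gen 18->-8) — executes, giving 0 — identical to its old value.
  omega.gen: a read changed (tokens.gen 18->-8) — executes, giving -8.
  utils.gen: a read changed (tokens.gen 18->-8) — executes, giving 0.
  audit.gen: a read changed (utils.gen 18->0) — executes, giving 0.
  west.gen: a read changed (audit.gen 18->0) — executes, giving 0.
  merge.gen: a read changed (west.gen 18->0; omega.gen 18->-8) — executes, giving 0.

Demanding merge.gen again yields 0.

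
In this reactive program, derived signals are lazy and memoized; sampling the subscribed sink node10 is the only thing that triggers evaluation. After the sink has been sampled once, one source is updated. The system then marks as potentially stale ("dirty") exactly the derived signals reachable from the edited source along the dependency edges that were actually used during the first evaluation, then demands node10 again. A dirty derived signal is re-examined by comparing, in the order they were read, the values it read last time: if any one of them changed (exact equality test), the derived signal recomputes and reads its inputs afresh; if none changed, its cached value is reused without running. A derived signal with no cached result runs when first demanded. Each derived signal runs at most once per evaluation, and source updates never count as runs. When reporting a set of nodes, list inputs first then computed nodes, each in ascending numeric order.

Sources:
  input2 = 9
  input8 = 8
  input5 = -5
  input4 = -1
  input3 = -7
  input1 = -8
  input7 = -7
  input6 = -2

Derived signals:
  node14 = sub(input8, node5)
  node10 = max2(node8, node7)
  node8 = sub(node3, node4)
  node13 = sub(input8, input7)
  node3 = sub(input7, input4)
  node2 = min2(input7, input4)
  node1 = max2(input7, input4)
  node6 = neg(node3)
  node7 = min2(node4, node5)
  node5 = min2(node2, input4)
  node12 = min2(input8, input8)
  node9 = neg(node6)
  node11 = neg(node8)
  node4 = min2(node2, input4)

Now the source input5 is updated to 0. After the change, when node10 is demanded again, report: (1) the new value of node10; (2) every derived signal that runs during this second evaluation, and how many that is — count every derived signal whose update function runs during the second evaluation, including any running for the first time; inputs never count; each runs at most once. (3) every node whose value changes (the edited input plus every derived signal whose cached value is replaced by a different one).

Demanding node10 again yields 1.
0 derived signals run: none.
The nodes whose values change: input5.
Note the shortcut — nothing in the graph depends on input5 at all, so no recomputation happens.

First demand of the output computes:
  node2 = min2(-7, -1) = -7
  node3 = sub(-7, -1) = -6
  node4 = min2(-7, -1) = -7
  node5 = min2(-7, -1) = -7
  node7 = min2(-7, -7) = -7
  node8 = sub(-6, -7) = 1
  node10 = max2(1, -7) = 1

After the edit, cleaning proceeds:
  no node depends on input5 at all; the second demand re-runs nothing.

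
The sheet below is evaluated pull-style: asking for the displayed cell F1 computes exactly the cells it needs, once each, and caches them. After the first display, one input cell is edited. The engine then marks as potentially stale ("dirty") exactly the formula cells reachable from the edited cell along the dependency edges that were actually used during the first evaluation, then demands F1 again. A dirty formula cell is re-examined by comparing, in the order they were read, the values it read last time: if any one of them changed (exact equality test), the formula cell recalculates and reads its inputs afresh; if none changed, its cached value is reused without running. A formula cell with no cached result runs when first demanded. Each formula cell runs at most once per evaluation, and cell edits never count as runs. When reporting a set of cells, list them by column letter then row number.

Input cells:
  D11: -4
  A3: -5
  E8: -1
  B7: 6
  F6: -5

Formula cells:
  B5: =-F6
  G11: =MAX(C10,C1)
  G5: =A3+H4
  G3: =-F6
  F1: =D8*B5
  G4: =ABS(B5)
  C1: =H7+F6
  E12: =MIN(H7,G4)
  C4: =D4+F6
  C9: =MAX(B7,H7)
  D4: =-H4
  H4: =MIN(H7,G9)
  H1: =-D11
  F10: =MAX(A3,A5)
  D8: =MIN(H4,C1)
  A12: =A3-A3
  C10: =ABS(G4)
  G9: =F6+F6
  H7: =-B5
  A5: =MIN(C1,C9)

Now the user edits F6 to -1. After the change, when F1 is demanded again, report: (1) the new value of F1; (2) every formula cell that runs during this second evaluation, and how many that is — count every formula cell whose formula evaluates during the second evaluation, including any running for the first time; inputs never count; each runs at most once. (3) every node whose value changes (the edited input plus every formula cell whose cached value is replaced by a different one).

First demand of the output computes:
  B5 = -(-5) = 5
  G9 = -5 + -5 = -10
  H7 = -(5) = -5
  C1 = -5 + -5 = -10
  H4 = MIN(-5, -10) = -10
  D8 = MIN(-10, -10) = -10
  F1 = -10 * 5 = -50

After the edit, cleaning proceeds:
  B5: a read changed (F6 -5->-1) — executes, giving 1.
  G9: a read changed (F6 -5->-1; F6 -5->-1) — executes, giving -2.
  H7: a read changed (B5 5->1) — executes, giving -1.
  C1: a read changed (H7 -5->-1; F6 -5->-1) — executes, giving -2.
  H4: a read changed (H7 -5->-1; G9 -10->-2) — executes, giving -2.
  D8: a read changed (H4 -10->-2; C1 -10->-2) — executes, giving -2.
  F1: a read changed (D8 -10->-2; B5 5->1) — executes, giving -2.

Demanding F1 again yields -2.
7 formula cells run: B5, C1, D8, F1, G9, H4, H7.
The nodes whose values change: B5, C1, D8, F1, F6, G9, H4, H7.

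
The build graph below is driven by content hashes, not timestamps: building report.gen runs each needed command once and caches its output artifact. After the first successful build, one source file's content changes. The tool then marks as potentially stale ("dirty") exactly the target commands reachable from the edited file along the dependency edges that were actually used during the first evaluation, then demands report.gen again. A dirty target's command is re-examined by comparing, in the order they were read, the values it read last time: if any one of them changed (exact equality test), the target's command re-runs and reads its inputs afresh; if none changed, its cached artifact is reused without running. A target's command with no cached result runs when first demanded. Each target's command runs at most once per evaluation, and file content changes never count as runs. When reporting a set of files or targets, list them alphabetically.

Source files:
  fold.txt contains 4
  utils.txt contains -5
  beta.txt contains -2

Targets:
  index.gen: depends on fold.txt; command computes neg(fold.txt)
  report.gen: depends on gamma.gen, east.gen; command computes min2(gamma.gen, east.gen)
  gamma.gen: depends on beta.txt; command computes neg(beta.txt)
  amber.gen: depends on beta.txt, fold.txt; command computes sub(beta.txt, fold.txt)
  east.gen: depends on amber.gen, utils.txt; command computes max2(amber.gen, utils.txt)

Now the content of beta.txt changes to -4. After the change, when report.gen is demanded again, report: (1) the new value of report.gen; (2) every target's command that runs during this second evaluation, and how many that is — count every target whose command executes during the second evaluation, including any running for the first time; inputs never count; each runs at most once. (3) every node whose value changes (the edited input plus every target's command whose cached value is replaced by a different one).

report.gen now evaluates to -5.
Run set: amber.gen, east.gen, gamma.gen, report.gen (4 run).
Changed values: amber.gen, beta.txt, gamma.gen.

Initial pass — values computed on the first demand:
  amber.gen = sub(-2, 4) = -6
  east.gen = max2(-6, -5) = -5
  gamma.gen = neg(-2) = 2
  report.gen = min2(2, -5) = -5

Second demand — change propagation:
  amber.gen: re-runs because beta.txt -2->-4; new result -8.
  east.gen: re-runs because amber.gen -6->-8; new result -5 (unchanged).
  gamma.gen: re-runs because beta.txt -2->-4; new result 4.
  report.gen: re-runs because gamma.gen 2->4; new result -5 (unchanged).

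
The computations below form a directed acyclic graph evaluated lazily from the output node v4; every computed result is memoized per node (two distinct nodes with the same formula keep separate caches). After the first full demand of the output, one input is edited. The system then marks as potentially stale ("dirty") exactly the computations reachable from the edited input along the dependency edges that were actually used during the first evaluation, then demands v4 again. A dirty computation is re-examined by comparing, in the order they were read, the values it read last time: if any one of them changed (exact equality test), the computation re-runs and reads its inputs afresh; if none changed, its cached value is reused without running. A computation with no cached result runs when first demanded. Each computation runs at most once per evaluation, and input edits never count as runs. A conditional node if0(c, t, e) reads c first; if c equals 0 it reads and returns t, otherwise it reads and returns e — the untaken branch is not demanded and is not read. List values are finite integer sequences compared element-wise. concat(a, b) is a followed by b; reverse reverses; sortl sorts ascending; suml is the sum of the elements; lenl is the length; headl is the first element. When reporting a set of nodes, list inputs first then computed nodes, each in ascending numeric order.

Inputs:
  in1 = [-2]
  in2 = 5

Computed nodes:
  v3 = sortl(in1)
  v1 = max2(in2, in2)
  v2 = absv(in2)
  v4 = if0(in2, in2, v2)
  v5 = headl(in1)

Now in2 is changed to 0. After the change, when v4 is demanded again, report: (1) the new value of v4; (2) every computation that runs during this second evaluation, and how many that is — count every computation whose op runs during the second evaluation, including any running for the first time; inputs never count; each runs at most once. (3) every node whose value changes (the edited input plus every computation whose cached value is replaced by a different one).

Demanding v4 again yields 0.
1 computations run: v4.
The nodes whose values change: in2, v4.
Note the branch switch — demand abandons v2, which is never re-examined.

First demand of the output computes:
  v2 = absv(5) = 5
  v4 = if0(in2=5 -> else branch v2) = 5

After the edit, cleaning proceeds:
  v2: stays stale; no demand reaches it after the flip.
  v4: a read changed (in2 5->0) — executes, giving 0.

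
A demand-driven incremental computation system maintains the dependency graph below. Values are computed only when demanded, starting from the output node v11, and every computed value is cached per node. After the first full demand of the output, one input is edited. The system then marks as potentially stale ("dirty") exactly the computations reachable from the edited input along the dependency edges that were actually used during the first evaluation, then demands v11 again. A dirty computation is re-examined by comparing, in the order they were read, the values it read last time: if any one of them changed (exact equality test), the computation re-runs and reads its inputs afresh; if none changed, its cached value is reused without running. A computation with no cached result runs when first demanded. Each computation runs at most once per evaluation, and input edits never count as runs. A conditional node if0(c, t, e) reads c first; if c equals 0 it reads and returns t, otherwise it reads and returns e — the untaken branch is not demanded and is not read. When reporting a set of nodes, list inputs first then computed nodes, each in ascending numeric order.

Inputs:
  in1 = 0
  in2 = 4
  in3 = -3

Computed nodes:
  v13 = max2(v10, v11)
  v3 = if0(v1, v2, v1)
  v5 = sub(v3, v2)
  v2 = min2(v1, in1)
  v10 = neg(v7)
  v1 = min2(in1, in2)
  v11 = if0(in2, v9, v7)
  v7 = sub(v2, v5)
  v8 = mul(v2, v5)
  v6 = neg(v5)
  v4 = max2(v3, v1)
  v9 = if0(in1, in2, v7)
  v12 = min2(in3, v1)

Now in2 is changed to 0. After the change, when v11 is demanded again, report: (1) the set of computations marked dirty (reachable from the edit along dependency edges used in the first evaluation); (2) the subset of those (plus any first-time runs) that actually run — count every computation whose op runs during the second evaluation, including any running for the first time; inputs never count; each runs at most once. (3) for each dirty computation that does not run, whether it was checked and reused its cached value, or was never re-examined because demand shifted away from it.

First evaluation (everything demanded from the output):
  v1 = min2(0, 4) = 0
  v2 = min2(0, 0) = 0
  v3 = if0(v1=0 -> then branch v2) = 0
  v5 = sub(0, 0) = 0
  v7 = sub(0, 0) = 0
  v11 = if0(in2=4 -> else branch v7) = 0

Propagation after the edit:
  v1: marked dirty but never re-examined — demand shifted away from it.
  v2: marked dirty but never re-examined — demand shifted away from it.
  v3: marked dirty but never re-examined — demand shifted away from it.
  v5: marked dirty but never re-examined — demand shifted away from it.
  v7: marked dirty but never re-examined — demand shifted away from it.
  v9: demanded for the first time — runs, produces 0.
  v11: runs — in2 4->0; result 0 (same value as before).

Key observation: a condition flipped, so demand moved to the other branch — v1, v2, v3, v5, v7 are never re-examined.

Marked dirty: v1, v2, v3, v5, v7, v11.
Computations that run: v9, v11 — 2 in total.
Never re-examined (demand shifted away): v1, v2, v3, v5, v7.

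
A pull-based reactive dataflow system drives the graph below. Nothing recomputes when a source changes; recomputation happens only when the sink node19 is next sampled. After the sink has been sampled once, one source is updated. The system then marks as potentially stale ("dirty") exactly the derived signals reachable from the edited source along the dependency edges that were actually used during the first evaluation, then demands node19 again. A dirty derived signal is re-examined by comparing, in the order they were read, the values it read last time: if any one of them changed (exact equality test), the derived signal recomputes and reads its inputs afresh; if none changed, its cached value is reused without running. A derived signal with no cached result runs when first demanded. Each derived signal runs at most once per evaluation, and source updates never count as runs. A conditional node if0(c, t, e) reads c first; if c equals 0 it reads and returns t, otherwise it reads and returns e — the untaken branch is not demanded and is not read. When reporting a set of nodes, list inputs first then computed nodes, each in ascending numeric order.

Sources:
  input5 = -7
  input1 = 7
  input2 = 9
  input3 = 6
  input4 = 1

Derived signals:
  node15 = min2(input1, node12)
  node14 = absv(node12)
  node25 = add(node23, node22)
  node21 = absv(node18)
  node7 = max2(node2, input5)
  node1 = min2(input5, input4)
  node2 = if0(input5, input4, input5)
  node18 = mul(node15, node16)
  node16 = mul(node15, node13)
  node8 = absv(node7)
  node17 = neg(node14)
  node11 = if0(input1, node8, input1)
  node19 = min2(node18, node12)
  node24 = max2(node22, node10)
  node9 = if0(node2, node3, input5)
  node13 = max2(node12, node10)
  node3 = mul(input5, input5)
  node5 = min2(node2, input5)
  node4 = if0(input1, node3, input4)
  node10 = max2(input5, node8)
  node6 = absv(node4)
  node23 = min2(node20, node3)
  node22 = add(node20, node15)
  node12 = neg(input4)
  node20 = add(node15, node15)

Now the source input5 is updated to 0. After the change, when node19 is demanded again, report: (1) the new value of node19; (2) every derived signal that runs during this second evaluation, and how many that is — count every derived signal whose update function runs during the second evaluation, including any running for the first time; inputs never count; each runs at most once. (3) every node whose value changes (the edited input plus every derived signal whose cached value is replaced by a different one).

First evaluation (everything demanded from the output):
  node2 = if0(input5=-7 -> else branch input5) = -7
  node7 = max2(-7, -7) = -7
  node8 = absv(-7) = 7
  node10 = max2(-7, 7) = 7
  node12 = neg(1) = -1
  node13 = max2(-1, 7) = 7
  node15 = min2(7, -1) = -1
  node16 = mul(-1, 7) = -7
  node18 = mul(-1, -7) = 7
  node19 = min2(7, -1) = -1

Propagation after the edit:
  node2: runs — input5 -7->0; input5 -7->0; result 1.
  node7: runs — node2 -7->1; input5 -7->0; result 1.
  node8: runs — node7 -7->1; result 1.
  node10: runs — input5 -7->0; node8 7->1; result 1.
  node13: runs — node10 7->1; result 1.
  node16: runs — node13 7->1; result -1.
  node18: runs — node16 -7->-1; result 1.
  node19: runs — node18 7->1; result -1 (same value as before).

New value of node19: -1.
Derived signals that run: node2, node7, node8, node10, node13, node16, node18, node19 — 8 in total.
Values that change: input5, node2, node7, node8, node10, node13, node16, node18.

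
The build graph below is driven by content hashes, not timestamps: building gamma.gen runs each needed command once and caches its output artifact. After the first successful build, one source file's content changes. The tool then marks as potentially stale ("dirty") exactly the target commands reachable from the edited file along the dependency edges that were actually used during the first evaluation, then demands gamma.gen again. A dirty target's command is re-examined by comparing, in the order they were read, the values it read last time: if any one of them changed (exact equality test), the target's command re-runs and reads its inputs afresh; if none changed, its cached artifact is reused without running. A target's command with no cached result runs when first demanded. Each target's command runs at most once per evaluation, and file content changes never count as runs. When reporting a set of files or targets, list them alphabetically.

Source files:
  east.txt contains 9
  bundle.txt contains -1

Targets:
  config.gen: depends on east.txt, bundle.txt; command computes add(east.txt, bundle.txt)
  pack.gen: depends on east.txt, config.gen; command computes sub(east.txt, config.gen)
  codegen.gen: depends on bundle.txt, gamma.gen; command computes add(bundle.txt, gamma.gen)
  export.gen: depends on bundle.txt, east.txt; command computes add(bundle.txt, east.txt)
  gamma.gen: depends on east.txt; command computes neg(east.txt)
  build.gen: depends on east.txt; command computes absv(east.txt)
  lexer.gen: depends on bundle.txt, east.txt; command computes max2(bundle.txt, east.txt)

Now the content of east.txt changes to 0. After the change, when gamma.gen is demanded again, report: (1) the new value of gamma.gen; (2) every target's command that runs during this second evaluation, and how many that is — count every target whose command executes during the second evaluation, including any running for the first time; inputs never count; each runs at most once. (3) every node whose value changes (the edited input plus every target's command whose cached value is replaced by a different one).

gamma.gen now evaluates to 0.
Run set: gamma.gen (1 run).
Changed values: east.txt, gamma.gen.

Initial pass — values computed on the first demand:
  gamma.gen = neg(9) = -9

Second demand — change propagation:
  gamma.gen: re-runs because east.txt 9->0; new result 0.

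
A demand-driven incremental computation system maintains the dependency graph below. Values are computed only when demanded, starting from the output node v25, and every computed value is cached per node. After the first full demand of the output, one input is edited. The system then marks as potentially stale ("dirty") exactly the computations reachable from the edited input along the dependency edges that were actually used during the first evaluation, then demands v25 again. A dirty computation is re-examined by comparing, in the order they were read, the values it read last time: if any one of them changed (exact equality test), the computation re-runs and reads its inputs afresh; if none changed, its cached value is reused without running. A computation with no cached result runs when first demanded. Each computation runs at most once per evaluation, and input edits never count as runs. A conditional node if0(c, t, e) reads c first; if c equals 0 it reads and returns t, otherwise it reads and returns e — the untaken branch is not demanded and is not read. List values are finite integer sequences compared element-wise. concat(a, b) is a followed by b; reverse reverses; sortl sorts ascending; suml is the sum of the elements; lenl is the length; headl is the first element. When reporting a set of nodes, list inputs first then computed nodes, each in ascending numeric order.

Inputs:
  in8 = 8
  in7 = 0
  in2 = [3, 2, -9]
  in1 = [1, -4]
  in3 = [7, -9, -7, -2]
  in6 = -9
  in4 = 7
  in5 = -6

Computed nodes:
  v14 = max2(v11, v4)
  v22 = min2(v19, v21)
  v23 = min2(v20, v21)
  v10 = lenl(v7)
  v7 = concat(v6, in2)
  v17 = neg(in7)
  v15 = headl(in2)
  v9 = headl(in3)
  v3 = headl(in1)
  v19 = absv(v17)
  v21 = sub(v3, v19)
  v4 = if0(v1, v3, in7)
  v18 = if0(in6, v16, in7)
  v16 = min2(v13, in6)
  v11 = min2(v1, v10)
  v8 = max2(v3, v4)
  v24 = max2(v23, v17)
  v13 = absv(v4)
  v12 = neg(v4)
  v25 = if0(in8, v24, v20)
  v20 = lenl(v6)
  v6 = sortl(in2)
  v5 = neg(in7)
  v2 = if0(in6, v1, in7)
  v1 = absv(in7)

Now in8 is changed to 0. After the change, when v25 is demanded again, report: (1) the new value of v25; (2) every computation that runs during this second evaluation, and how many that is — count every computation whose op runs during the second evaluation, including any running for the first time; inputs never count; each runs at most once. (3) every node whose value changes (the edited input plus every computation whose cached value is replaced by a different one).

First evaluation (everything demanded from the output):
  v6 = sortl([3, 2, -9]) = [-9, 2, 3]
  v20 = lenl([-9, 2, 3]) = 3
  v25 = if0(in8=8 -> else branch v20) = 3

Propagation after the edit:
  v3: demanded for the first time — runs, produces 1.
  v17: demanded for the first time — runs, produces 0.
  v19: demanded for the first time — runs, produces 0.
  v21: demanded for the first time — runs, produces 1.
  v23: demanded for the first time — runs, produces 1.
  v24: demanded for the first time — runs, produces 1.
  v25: runs — in8 8->0; result 1.

Key observation: a condition flipped, so demand reaches new nodes — v3, v17, v19, v21, v23, v24 run for the first time.

New value of v25: 1.
Computations that run: v3, v17, v19, v21, v23, v24, v25 — 7 in total.
Values that change: in8, v25.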